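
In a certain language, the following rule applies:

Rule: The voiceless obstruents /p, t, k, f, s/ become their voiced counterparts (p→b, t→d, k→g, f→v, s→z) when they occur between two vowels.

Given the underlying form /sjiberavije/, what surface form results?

No segment of /sjiberavije/ meets the structural description of the rule, so the form surfaces unchanged.

sjiberavije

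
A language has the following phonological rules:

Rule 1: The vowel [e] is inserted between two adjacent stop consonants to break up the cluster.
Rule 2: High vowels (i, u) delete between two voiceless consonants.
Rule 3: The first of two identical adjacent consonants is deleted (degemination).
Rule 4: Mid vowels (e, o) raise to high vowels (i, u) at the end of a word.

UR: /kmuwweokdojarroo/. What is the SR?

kmuweokedojarou

Rule 1 (stop-cluster e-epenthesis): /k/ and /d/ form a stop–stop cluster, so [e] is inserted between them. /kmuwweokdojarroo/ → kmuwweokedojarroo.
Rule 2 (high vowel syncope): no segment meets the environment; /kmuwweokedojarroo/ is unchanged.
Rule 3 (degemination): /ww/ is a geminate; the first /w/ deletes. /rr/ is a geminate; the first /r/ deletes. /kmuwweokedojarroo/ → kmuweokedojaroo.
Rule 4 (final vowel raising): /o/ is a mid vowel in word-final position, so it raises to [u]. /kmuweokedojaroo/ → kmuweokedojarou.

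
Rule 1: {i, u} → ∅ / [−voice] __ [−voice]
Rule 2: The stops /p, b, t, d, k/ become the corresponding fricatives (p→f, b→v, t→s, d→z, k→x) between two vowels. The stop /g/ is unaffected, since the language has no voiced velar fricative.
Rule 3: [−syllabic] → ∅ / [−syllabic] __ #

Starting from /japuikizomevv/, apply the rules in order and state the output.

jafuixizomev

Rule 1 (high vowel syncope): no segment meets the environment; /japuikizomevv/ is unchanged.
Rule 2 (intervocalic spirantization): /p/ is a stop between vowels /a/ and /u/, so it spirantizes to the fricative [f]. /k/ is a stop between vowels /i/ and /i/, so it spirantizes to the fricative [x]. /japuikizomevv/ → jafuixizomevv.
Rule 3 (final cluster simplification): /v/ is the second consonant of a word-final cluster /vv/, so it deletes. /jafuixizomevv/ → jafuixizomev.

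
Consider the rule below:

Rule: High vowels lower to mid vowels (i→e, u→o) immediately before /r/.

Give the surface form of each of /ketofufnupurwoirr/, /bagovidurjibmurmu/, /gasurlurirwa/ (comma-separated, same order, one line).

/ketofufnupurwoirr/: /u/ is a high vowel immediately before /r/, so it lowers to [o]. /i/ is a high vowel immediately before /r/, so it lowers to [e]. → [ketofufnuporwoerr].
/bagovidurjibmurmu/: /u/ is a high vowel immediately before /r/, so it lowers to [o]. /u/ is a high vowel immediately before /r/, so it lowers to [o]. → [bagovidorjibmormu].
/gasurlurirwa/: /u/ is a high vowel immediately before /r/, so it lowers to [o]. /u/ is a high vowel immediately before /r/, so it lowers to [o]. /i/ is a high vowel immediately before /r/, so it lowers to [e]. → [gasorlorerwa].

ketofufnuporwoerr, bagovidorjibmormu, gasorlorerwa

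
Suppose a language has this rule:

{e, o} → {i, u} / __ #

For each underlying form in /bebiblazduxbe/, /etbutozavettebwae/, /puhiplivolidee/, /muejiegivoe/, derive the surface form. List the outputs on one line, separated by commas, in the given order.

/bebiblazduxbe/: /e/ is a mid vowel in word-final position, so it raises to [i]. → [bebiblazduxbi].
/etbutozavettebwae/: /e/ is a mid vowel in word-final position, so it raises to [i]. → [etbutozavettebwai].
/puhiplivolidee/: /e/ is a mid vowel in word-final position, so it raises to [i]. → [puhiplivolidei].
/muejiegivoe/: /e/ is a mid vowel in word-final position, so it raises to [i]. → [muejiegivoi].

bebiblazduxbi, etbutozavettebwai, puhiplivolidei, muejiegivoi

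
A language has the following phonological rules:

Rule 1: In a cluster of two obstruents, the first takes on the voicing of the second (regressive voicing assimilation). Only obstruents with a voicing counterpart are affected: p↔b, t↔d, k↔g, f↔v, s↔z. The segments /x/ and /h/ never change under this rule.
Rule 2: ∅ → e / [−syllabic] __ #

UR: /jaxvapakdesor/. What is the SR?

jaxvapagdesore

Rule 1 (regressive voicing assimilation): /k/ precedes the voiced obstruent /d/, so it voices to [g] by assimilation. /jaxvapakdesor/ → jaxvapagdesor.
Rule 2 (final e-epenthesis): the form ends in the consonant /r/, so [e] is inserted word-finally. /jaxvapagdesor/ → jaxvapagdesore.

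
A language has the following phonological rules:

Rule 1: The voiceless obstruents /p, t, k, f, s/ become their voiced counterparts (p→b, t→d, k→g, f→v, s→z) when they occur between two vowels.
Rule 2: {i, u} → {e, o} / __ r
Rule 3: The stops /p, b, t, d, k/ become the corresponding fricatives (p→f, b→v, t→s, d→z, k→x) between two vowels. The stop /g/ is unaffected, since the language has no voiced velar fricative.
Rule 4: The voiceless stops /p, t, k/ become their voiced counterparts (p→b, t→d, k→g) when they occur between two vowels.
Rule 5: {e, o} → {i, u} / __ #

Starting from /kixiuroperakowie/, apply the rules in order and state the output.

Rule 1 (intervocalic voicing): /p/ is a voiceless obstruent between vowels /o/ and /e/, so it voices to [b]. /k/ is a voiceless obstruent between vowels /a/ and /o/, so it voices to [g]. /kixiuroperakowie/ → kixiuroberagowie.
Rule 2 (pre-rhotic lowering): /u/ is a high vowel immediately before /r/, so it lowers to [o]. /kixiuroberagowie/ → kixioroberagowie.
Rule 3 (intervocalic spirantization): /b/ is a stop between vowels /o/ and /e/, so it spirantizes to the fricative [v]. /kixioroberagowie/ → kixioroveragowie.
Rule 4 (intervocalic voicing): no segment meets the environment; /kixioroveragowie/ is unchanged.
Rule 5 (final vowel raising): /e/ is a mid vowel in word-final position, so it raises to [i]. /kixioroveragowie/ → kixioroveragowii.

kixioroveragowii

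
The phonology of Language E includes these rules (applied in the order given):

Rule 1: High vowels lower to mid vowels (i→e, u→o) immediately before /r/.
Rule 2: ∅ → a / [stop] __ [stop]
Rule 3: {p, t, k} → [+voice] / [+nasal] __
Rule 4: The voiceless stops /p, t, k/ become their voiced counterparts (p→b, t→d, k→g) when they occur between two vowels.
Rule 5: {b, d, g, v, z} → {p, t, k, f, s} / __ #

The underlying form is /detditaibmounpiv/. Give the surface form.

Rule 1 (pre-rhotic lowering): no segment meets the environment; /detditaibmounpiv/ is unchanged.
Rule 2 (stop-cluster a-epenthesis): /t/ and /d/ form a stop–stop cluster, so [a] is inserted between them. /detditaibmounpiv/ → detaditaibmounpiv.
Rule 3 (post-nasal voicing): /p/ is a voiceless stop immediately after the nasal /n/, so it voices to [b]. /detaditaibmounpiv/ → detaditaibmounbiv.
Rule 4 (intervocalic voicing): /t/ is a voiceless stop between vowels /e/ and /a/, so it voices to [d]. /t/ is a voiceless stop between vowels /i/ and /a/, so it voices to [d]. /detaditaibmounbiv/ → dedadidaibmounbiv.
Rule 5 (final devoicing): /v/ is a voiced obstruent in word-final position, so it devoices to [f]. /dedadidaibmounbiv/ → dedadidaibmounbif.

dedadidaibmounbif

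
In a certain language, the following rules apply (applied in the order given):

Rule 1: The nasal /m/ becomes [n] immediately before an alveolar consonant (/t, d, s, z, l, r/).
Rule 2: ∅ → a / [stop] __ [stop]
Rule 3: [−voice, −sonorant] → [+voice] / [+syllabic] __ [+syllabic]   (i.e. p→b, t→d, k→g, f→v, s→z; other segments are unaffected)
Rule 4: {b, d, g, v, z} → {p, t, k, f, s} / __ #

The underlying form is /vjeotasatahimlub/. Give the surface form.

vjeodazadahinlup

Rule 1 (nasal place assimilation): /m/ precedes the alveolar consonant /l/, so it assimilates in place to [n]. /vjeotasatahimlub/ → vjeotasatahinlub.
Rule 2 (stop-cluster a-epenthesis): no segment meets the environment; /vjeotasatahinlub/ is unchanged.
Rule 3 (intervocalic voicing): /t/ is a voiceless obstruent between vowels /o/ and /a/, so it voices to [d]. /s/ is a voiceless obstruent between vowels /a/ and /a/, so it voices to [z]. /t/ is a voiceless obstruent between vowels /a/ and /a/, so it voices to [d]. /vjeotasatahinlub/ → vjeodazadahinlub.
Rule 4 (final devoicing): /b/ is a voiced obstruent in word-final position, so it devoices to [p]. /vjeodazadahinlub/ → vjeodazadahinlup.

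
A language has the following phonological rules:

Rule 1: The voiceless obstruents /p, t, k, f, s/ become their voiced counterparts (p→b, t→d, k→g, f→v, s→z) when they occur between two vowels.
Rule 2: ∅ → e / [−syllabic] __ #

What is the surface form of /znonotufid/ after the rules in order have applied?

znonoduvide

Rule 1 (intervocalic voicing): /t/ is a voiceless obstruent between vowels /o/ and /u/, so it voices to [d]. /f/ is a voiceless obstruent between vowels /u/ and /i/, so it voices to [v]. /znonotufid/ → znonoduvid.
Rule 2 (final e-epenthesis): the form ends in the consonant /d/, so [e] is inserted word-finally. /znonoduvid/ → znonoduvide.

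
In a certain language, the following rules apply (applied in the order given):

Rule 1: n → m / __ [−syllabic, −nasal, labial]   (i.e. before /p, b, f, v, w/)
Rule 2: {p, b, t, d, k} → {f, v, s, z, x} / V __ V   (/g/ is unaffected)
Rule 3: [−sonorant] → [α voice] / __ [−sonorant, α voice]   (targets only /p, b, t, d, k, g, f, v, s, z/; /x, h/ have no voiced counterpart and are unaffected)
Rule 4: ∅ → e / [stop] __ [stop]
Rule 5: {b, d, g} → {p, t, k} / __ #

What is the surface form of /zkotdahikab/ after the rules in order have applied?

skodedahixap

Rule 1 (nasal place assimilation): no segment meets the environment; /zkotdahikab/ is unchanged.
Rule 2 (intervocalic spirantization): /k/ is a stop between vowels /i/ and /a/, so it spirantizes to the fricative [x]. /zkotdahikab/ → zkotdahixab.
Rule 3 (regressive voicing assimilation): /z/ precedes the voiceless obstruent /k/, so it devoices to [s] by assimilation. /t/ precedes the voiced obstruent /d/, so it voices to [d] by assimilation. /zkotdahixab/ → skoddahixab.
Rule 4 (stop-cluster e-epenthesis): /d/ and /d/ form a stop–stop cluster, so [e] is inserted between them. /skoddahixab/ → skodedahixab.
Rule 5 (final devoicing): /b/ is a voiced stop in word-final position, so it devoices to [p]. /skodedahixab/ → skodedahixap.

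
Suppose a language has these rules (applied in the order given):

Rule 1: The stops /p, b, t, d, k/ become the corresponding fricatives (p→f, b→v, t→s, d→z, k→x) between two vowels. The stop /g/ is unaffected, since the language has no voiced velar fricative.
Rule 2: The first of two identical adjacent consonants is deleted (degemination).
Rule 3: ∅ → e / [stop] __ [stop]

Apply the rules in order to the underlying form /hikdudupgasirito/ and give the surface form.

Rule 1 (intervocalic spirantization): /d/ is a stop between vowels /u/ and /u/, so it spirantizes to the fricative [z]. /t/ is a stop between vowels /i/ and /o/, so it spirantizes to the fricative [s]. /hikdudupgasirito/ → hikduzupgasiriso.
Rule 2 (degemination): no segment meets the environment; /hikduzupgasiriso/ is unchanged.
Rule 3 (stop-cluster e-epenthesis): /k/ and /d/ form a stop–stop cluster, so [e] is inserted between them. /p/ and /g/ form a stop–stop cluster, so [e] is inserted between them. /hikduzupgasiriso/ → hikeduzupegasiriso.

hikeduzupegasiriso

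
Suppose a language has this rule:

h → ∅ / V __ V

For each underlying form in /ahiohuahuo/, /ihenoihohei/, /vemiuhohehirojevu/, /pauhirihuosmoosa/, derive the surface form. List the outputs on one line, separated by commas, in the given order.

aiouauo, ienoioei, vemiuoeirojevu, pauiriuosmoosa

/ahiohuahuo/: /h/ occurs between vowels /a/ and /i/, so it deletes. /h/ occurs between vowels /o/ and /u/, so it deletes. /h/ occurs between vowels /a/ and /u/, so it deletes. → [aiouauo].
/ihenoihohei/: /h/ occurs between vowels /i/ and /e/, so it deletes. /h/ occurs between vowels /i/ and /o/, so it deletes. /h/ occurs between vowels /o/ and /e/, so it deletes. → [ienoioei].
/vemiuhohehirojevu/: /h/ occurs between vowels /u/ and /o/, so it deletes. /h/ occurs between vowels /o/ and /e/, so it deletes. /h/ occurs between vowels /e/ and /i/, so it deletes. → [vemiuoeirojevu].
/pauhirihuosmoosa/: /h/ occurs between vowels /u/ and /i/, so it deletes. /h/ occurs between vowels /i/ and /u/, so it deletes. → [pauiriuosmoosa].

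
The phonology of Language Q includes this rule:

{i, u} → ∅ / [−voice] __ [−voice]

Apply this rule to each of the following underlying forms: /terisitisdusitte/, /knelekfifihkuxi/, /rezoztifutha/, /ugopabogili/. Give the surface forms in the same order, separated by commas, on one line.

/terisitisdusitte/: /i/ is a high vowel flanked by voiceless consonants /s/ and /t/, so it deletes. /i/ is a high vowel flanked by voiceless consonants /t/ and /s/, so it deletes. /i/ is a high vowel flanked by voiceless consonants /s/ and /t/, so it deletes. → [teristsdustte].
/knelekfifihkuxi/: /i/ is a high vowel flanked by voiceless consonants /f/ and /f/, so it deletes. /i/ is a high vowel flanked by voiceless consonants /f/ and /h/, so it deletes. /u/ is a high vowel flanked by voiceless consonants /k/ and /x/, so it deletes. → [knelekffhkxi].
/rezoztifutha/: /i/ is a high vowel flanked by voiceless consonants /t/ and /f/, so it deletes. /u/ is a high vowel flanked by voiceless consonants /f/ and /t/, so it deletes. → [rezoztftha].
/ugopabogili/: the rule's environment is not met; surfaces unchanged as [ugopabogili].

teristsdustte, knelekffhkxi, rezoztftha, ugopabogili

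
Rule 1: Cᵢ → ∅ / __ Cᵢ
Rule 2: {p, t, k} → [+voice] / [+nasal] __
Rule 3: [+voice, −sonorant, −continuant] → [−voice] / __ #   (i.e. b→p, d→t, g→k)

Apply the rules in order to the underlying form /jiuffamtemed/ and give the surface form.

Rule 1 (degemination): /ff/ is a geminate; the first /f/ deletes. /jiuffamtemed/ → jiufamtemed.
Rule 2 (post-nasal voicing): /t/ is a voiceless stop immediately after the nasal /m/, so it voices to [d]. /jiufamtemed/ → jiufamdemed.
Rule 3 (final devoicing): /d/ is a voiced stop in word-final position, so it devoices to [t]. /jiufamdemed/ → jiufamdemet.

jiufamdemet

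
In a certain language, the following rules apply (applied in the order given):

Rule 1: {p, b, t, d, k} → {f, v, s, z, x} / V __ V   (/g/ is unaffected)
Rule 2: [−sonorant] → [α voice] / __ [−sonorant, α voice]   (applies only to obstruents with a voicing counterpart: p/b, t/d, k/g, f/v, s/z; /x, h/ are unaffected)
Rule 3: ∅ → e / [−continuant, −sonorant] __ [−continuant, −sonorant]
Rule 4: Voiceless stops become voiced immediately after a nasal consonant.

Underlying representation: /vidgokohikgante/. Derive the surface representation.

Rule 1 (intervocalic spirantization): /k/ is a stop between vowels /o/ and /o/, so it spirantizes to the fricative [x]. /vidgokohikgante/ → vidgoxohikgante.
Rule 2 (regressive voicing assimilation): /k/ precedes the voiced obstruent /g/, so it voices to [g] by assimilation. /vidgoxohikgante/ → vidgoxohiggante.
Rule 3 (stop-cluster e-epenthesis): /d/ and /g/ form a stop–stop cluster, so [e] is inserted between them. /g/ and /g/ form a stop–stop cluster, so [e] is inserted between them. /vidgoxohiggante/ → videgoxohigegante.
Rule 4 (post-nasal voicing): /t/ is a voiceless stop immediately after the nasal /n/, so it voices to [d]. /videgoxohigegante/ → videgoxohigegande.

videgoxohigegande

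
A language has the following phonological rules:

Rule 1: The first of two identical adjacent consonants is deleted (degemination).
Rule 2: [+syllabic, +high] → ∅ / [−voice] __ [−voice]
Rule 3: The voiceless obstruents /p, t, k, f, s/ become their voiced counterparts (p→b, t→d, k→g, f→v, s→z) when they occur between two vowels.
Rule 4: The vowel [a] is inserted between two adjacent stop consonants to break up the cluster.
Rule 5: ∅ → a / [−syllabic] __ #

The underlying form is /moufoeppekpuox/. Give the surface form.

Rule 1 (degemination): /pp/ is a geminate; the first /p/ deletes. /moufoeppekpuox/ → moufoepekpuox.
Rule 2 (high vowel syncope): no segment meets the environment; /moufoepekpuox/ is unchanged.
Rule 3 (intervocalic voicing): /f/ is a voiceless obstruent between vowels /u/ and /o/, so it voices to [v]. /p/ is a voiceless obstruent between vowels /e/ and /e/, so it voices to [b]. /moufoepekpuox/ → mouvoebekpuox.
Rule 4 (stop-cluster a-epenthesis): /k/ and /p/ form a stop–stop cluster, so [a] is inserted between them. /mouvoebekpuox/ → mouvoebekapuox.
Rule 5 (final a-epenthesis): the form ends in the consonant /x/, so [a] is inserted word-finally. /mouvoebekapuox/ → mouvoebekapuoxa.

mouvoebekapuoxa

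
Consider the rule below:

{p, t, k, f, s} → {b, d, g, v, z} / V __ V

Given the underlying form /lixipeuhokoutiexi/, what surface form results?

/p/ is a voiceless obstruent between vowels /i/ and /e/, so it voices to [b].
/k/ is a voiceless obstruent between vowels /o/ and /o/, so it voices to [g].
/t/ is a voiceless obstruent between vowels /u/ and /i/, so it voices to [d].
Surface form: [lixibeuhogoudiexi].

lixibeuhogoudiexi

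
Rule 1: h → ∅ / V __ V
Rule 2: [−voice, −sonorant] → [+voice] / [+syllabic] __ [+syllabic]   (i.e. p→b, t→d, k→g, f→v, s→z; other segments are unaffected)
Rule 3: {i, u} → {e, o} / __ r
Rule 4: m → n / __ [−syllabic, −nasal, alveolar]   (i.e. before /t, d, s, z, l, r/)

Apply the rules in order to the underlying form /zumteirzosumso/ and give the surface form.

zunteerzozunso

Rule 1 (intervocalic h-deletion): no segment meets the environment; /zumteirzosumso/ is unchanged.
Rule 2 (intervocalic voicing): /s/ is a voiceless obstruent between vowels /o/ and /u/, so it voices to [z]. /zumteirzosumso/ → zumteirzozumso.
Rule 3 (pre-rhotic lowering): /i/ is a high vowel immediately before /r/, so it lowers to [e]. /zumteirzozumso/ → zumteerzozumso.
Rule 4 (nasal place assimilation): /m/ precedes the alveolar consonant /t/, so it assimilates in place to [n]. /m/ precedes the alveolar consonant /s/, so it assimilates in place to [n]. /zumteerzozumso/ → zunteerzozunso.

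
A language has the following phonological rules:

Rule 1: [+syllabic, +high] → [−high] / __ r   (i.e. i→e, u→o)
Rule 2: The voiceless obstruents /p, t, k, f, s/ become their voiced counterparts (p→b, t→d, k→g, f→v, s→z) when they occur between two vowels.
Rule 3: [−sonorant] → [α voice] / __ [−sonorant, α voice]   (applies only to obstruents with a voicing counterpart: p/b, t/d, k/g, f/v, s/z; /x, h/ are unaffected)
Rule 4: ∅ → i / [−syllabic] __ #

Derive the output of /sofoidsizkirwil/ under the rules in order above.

sovoitsiskerwili

Rule 1 (pre-rhotic lowering): /i/ is a high vowel immediately before /r/, so it lowers to [e]. /sofoidsizkirwil/ → sofoidsizkerwil.
Rule 2 (intervocalic voicing): /f/ is a voiceless obstruent between vowels /o/ and /o/, so it voices to [v]. /sofoidsizkerwil/ → sovoidsizkerwil.
Rule 3 (regressive voicing assimilation): /d/ precedes the voiceless obstruent /s/, so it devoices to [t] by assimilation. /z/ precedes the voiceless obstruent /k/, so it devoices to [s] by assimilation. /sovoidsizkerwil/ → sovoitsiskerwil.
Rule 4 (final i-epenthesis): the form ends in the consonant /l/, so [i] is inserted word-finally. /sovoitsiskerwil/ → sovoitsiskerwili.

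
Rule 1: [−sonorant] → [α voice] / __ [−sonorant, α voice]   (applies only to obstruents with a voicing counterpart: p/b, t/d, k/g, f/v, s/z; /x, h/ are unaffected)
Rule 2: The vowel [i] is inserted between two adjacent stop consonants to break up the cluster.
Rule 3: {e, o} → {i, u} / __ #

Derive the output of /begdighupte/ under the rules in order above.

Rule 1 (regressive voicing assimilation): /g/ precedes the voiceless obstruent /h/, so it devoices to [k] by assimilation. /begdighupte/ → begdikhupte.
Rule 2 (stop-cluster i-epenthesis): /g/ and /d/ form a stop–stop cluster, so [i] is inserted between them. /p/ and /t/ form a stop–stop cluster, so [i] is inserted between them. /begdikhupte/ → begidikhupite.
Rule 3 (final vowel raising): /e/ is a mid vowel in word-final position, so it raises to [i]. /begidikhupite/ → begidikhupiti.

begidikhupiti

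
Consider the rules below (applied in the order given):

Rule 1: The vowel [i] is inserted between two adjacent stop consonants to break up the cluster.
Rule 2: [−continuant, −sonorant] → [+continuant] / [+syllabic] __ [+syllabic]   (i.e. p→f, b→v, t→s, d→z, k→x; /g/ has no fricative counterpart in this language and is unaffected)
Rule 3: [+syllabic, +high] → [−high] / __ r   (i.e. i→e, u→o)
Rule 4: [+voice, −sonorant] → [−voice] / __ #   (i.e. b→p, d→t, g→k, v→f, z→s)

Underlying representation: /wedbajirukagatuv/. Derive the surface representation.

wezivajeruxagasuf

Rule 1 (stop-cluster i-epenthesis): /d/ and /b/ form a stop–stop cluster, so [i] is inserted between them. /wedbajirukagatuv/ → wedibajirukagatuv.
Rule 2 (intervocalic spirantization): /d/ is a stop between vowels /e/ and /i/, so it spirantizes to the fricative [z]. /b/ is a stop between vowels /i/ and /a/, so it spirantizes to the fricative [v]. /k/ is a stop between vowels /u/ and /a/, so it spirantizes to the fricative [x]. /t/ is a stop between vowels /a/ and /u/, so it spirantizes to the fricative [s]. /wedibajirukagatuv/ → wezivajiruxagasuv.
Rule 3 (pre-rhotic lowering): /i/ is a high vowel immediately before /r/, so it lowers to [e]. /wezivajiruxagasuv/ → wezivajeruxagasuv.
Rule 4 (final devoicing): /v/ is a voiced obstruent in word-final position, so it devoices to [f]. /wezivajeruxagasuv/ → wezivajeruxagasuf.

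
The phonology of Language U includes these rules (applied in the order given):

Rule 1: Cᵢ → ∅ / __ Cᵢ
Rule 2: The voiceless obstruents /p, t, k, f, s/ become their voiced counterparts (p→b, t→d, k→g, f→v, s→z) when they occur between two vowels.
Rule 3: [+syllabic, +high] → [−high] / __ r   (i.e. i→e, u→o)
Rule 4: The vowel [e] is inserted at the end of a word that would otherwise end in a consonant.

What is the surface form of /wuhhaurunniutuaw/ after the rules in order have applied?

wuhaoruniuduawe

Rule 1 (degemination): /hh/ is a geminate; the first /h/ deletes. /nn/ is a geminate; the first /n/ deletes. /wuhhaurunniutuaw/ → wuhauruniutuaw.
Rule 2 (intervocalic voicing): /t/ is a voiceless obstruent between vowels /u/ and /u/, so it voices to [d]. /wuhauruniutuaw/ → wuhauruniuduaw.
Rule 3 (pre-rhotic lowering): /u/ is a high vowel immediately before /r/, so it lowers to [o]. /wuhauruniuduaw/ → wuhaoruniuduaw.
Rule 4 (final e-epenthesis): the form ends in the consonant /w/, so [e] is inserted word-finally. /wuhaoruniuduaw/ → wuhaoruniuduawe.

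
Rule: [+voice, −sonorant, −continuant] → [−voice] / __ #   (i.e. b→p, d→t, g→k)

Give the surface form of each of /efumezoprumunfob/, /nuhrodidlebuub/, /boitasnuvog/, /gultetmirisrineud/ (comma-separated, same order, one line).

efumezoprumunfop, nuhrodidlebuup, boitasnuvok, gultetmirisrineut

/efumezoprumunfob/: /b/ is a voiced stop in word-final position, so it devoices to [p]. → [efumezoprumunfop].
/nuhrodidlebuub/: /b/ is a voiced stop in word-final position, so it devoices to [p]. → [nuhrodidlebuup].
/boitasnuvog/: /g/ is a voiced stop in word-final position, so it devoices to [k]. → [boitasnuvok].
/gultetmirisrineud/: /d/ is a voiced stop in word-final position, so it devoices to [t]. → [gultetmirisrineut].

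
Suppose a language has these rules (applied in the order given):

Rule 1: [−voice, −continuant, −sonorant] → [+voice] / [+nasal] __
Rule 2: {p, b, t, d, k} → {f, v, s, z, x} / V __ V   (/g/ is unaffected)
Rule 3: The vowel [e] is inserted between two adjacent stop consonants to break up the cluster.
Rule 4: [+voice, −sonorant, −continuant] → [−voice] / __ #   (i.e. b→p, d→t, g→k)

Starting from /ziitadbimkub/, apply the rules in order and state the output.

Rule 1 (post-nasal voicing): /k/ is a voiceless stop immediately after the nasal /m/, so it voices to [g]. /ziitadbimkub/ → ziitadbimgub.
Rule 2 (intervocalic spirantization): /t/ is a stop between vowels /i/ and /a/, so it spirantizes to the fricative [s]. /ziitadbimgub/ → ziisadbimgub.
Rule 3 (stop-cluster e-epenthesis): /d/ and /b/ form a stop–stop cluster, so [e] is inserted between them. /ziisadbimgub/ → ziisadebimgub.
Rule 4 (final devoicing): /b/ is a voiced stop in word-final position, so it devoices to [p]. /ziisadebimgub/ → ziisadebimgup.

ziisadebimgup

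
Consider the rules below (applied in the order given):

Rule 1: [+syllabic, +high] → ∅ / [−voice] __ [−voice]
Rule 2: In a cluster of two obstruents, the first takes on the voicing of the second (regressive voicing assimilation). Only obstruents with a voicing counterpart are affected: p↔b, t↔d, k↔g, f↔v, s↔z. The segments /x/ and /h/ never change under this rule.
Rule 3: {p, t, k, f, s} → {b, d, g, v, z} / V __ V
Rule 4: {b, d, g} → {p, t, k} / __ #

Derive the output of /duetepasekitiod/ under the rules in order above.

duedebazektiot

Rule 1 (high vowel syncope): /i/ is a high vowel flanked by voiceless consonants /k/ and /t/, so it deletes. /duetepasekitiod/ → duetepasektiod.
Rule 2 (regressive voicing assimilation): no segment meets the environment; /duetepasektiod/ is unchanged.
Rule 3 (intervocalic voicing): /t/ is a voiceless obstruent between vowels /e/ and /e/, so it voices to [d]. /p/ is a voiceless obstruent between vowels /e/ and /a/, so it voices to [b]. /s/ is a voiceless obstruent between vowels /a/ and /e/, so it voices to [z]. /duetepasektiod/ → duedebazektiod.
Rule 4 (final devoicing): /d/ is a voiced stop in word-final position, so it devoices to [t]. /duedebazektiod/ → duedebazektiot.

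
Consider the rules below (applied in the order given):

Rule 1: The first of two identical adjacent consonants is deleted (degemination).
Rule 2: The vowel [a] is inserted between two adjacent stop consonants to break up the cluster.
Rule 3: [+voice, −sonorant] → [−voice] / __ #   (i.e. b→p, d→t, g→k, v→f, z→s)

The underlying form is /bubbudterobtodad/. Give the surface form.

bubudaterobatodat

Rule 1 (degemination): /bb/ is a geminate; the first /b/ deletes. /bubbudterobtodad/ → bubudterobtodad.
Rule 2 (stop-cluster a-epenthesis): /d/ and /t/ form a stop–stop cluster, so [a] is inserted between them. /b/ and /t/ form a stop–stop cluster, so [a] is inserted between them. /bubudterobtodad/ → bubudaterobatodad.
Rule 3 (final devoicing): /d/ is a voiced obstruent in word-final position, so it devoices to [t]. /bubudaterobatodad/ → bubudaterobatodat.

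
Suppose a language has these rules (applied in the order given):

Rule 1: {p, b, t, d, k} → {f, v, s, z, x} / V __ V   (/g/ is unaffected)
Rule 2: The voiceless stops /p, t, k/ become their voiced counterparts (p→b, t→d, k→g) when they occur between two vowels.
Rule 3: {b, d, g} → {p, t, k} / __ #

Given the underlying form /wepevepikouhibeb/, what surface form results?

wefevefixouhivep

Rule 1 (intervocalic spirantization): /p/ is a stop between vowels /e/ and /e/, so it spirantizes to the fricative [f]. /p/ is a stop between vowels /e/ and /i/, so it spirantizes to the fricative [f]. /k/ is a stop between vowels /i/ and /o/, so it spirantizes to the fricative [x]. /b/ is a stop between vowels /i/ and /e/, so it spirantizes to the fricative [v]. /wepevepikouhibeb/ → wefevefixouhiveb.
Rule 2 (intervocalic voicing): no segment meets the environment; /wefevefixouhiveb/ is unchanged.
Rule 3 (final devoicing): /b/ is a voiced stop in word-final position, so it devoices to [p]. /wefevefixouhiveb/ → wefevefixouhivep.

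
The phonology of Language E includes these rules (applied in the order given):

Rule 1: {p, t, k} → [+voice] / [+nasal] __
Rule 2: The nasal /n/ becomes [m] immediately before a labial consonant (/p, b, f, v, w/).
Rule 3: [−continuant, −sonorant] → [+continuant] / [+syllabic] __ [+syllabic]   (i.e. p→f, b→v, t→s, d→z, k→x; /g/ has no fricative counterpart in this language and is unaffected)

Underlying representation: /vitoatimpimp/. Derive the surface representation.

Rule 1 (post-nasal voicing): /p/ is a voiceless stop immediately after the nasal /m/, so it voices to [b]. /p/ is a voiceless stop immediately after the nasal /m/, so it voices to [b]. /vitoatimpimp/ → vitoatimbimb.
Rule 2 (nasal place assimilation): no segment meets the environment; /vitoatimbimb/ is unchanged.
Rule 3 (intervocalic spirantization): /t/ is a stop between vowels /i/ and /o/, so it spirantizes to the fricative [s]. /t/ is a stop between vowels /a/ and /i/, so it spirantizes to the fricative [s]. /vitoatimbimb/ → visoasimbimb.

visoasimbimb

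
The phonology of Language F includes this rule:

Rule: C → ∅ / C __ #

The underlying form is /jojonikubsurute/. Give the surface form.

No segment of /jojonikubsurute/ meets the structural description of the rule, so the form surfaces unchanged.

jojonikubsurute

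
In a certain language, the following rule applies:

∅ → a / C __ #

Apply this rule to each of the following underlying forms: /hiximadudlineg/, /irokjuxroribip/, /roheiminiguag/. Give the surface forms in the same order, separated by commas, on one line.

hiximadudlinega, irokjuxroribipa, roheiminiguaga

/hiximadudlineg/: the form ends in the consonant /g/, so [a] is inserted word-finally. → [hiximadudlinega].
/irokjuxroribip/: the form ends in the consonant /p/, so [a] is inserted word-finally. → [irokjuxroribipa].
/roheiminiguag/: the form ends in the consonant /g/, so [a] is inserted word-finally. → [roheiminiguaga].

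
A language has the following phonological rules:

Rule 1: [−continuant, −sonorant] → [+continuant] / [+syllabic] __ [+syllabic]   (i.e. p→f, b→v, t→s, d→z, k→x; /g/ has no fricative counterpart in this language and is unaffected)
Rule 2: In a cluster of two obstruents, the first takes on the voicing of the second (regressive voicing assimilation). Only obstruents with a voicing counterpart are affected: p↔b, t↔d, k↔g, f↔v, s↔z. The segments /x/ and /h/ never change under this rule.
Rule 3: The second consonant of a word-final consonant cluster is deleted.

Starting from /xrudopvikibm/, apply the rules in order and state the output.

Rule 1 (intervocalic spirantization): /d/ is a stop between vowels /u/ and /o/, so it spirantizes to the fricative [z]. /k/ is a stop between vowels /i/ and /i/, so it spirantizes to the fricative [x]. /xrudopvikibm/ → xruzopvixibm.
Rule 2 (regressive voicing assimilation): /p/ precedes the voiced obstruent /v/, so it voices to [b] by assimilation. /xruzopvixibm/ → xruzobvixibm.
Rule 3 (final cluster simplification): /m/ is the second consonant of a word-final cluster /bm/, so it deletes. /xruzobvixibm/ → xruzobvixib.

xruzobvixib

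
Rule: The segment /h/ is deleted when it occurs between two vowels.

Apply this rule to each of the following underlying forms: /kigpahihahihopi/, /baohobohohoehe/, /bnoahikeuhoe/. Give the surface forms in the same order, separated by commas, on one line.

/kigpahihahihopi/: /h/ occurs between vowels /a/ and /i/, so it deletes. /h/ occurs between vowels /i/ and /a/, so it deletes. /h/ occurs between vowels /a/ and /i/, so it deletes. /h/ occurs between vowels /i/ and /o/, so it deletes. → [kigpaiaiopi].
/baohobohohoehe/: /h/ occurs between vowels /o/ and /o/, so it deletes. /h/ occurs between vowels /o/ and /o/, so it deletes. /h/ occurs between vowels /o/ and /o/, so it deletes. /h/ occurs between vowels /e/ and /e/, so it deletes. → [baooboooee].
/bnoahikeuhoe/: /h/ occurs between vowels /a/ and /i/, so it deletes. /h/ occurs between vowels /u/ and /o/, so it deletes. → [bnoaikeuoe].

kigpaiaiopi, baooboooee, bnoaikeuoe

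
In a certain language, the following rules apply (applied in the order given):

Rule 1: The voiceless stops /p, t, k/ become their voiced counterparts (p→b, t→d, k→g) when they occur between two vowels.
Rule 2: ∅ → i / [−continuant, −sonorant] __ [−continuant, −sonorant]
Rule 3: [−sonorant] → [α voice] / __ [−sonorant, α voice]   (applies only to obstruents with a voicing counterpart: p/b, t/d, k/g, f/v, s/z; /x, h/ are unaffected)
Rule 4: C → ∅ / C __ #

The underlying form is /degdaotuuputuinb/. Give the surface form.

Rule 1 (intervocalic voicing): /t/ is a voiceless stop between vowels /o/ and /u/, so it voices to [d]. /p/ is a voiceless stop between vowels /u/ and /u/, so it voices to [b]. /t/ is a voiceless stop between vowels /u/ and /u/, so it voices to [d]. /degdaotuuputuinb/ → degdaoduubuduinb.
Rule 2 (stop-cluster i-epenthesis): /g/ and /d/ form a stop–stop cluster, so [i] is inserted between them. /degdaoduubuduinb/ → degidaoduubuduinb.
Rule 3 (regressive voicing assimilation): no segment meets the environment; /degidaoduubuduinb/ is unchanged.
Rule 4 (final cluster simplification): /b/ is the second consonant of a word-final cluster /nb/, so it deletes. /degidaoduubuduinb/ → degidaoduubuduin.

degidaoduubuduin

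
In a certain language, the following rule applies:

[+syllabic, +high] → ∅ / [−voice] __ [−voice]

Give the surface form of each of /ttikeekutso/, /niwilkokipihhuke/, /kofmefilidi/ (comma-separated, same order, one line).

/ttikeekutso/: /i/ is a high vowel flanked by voiceless consonants /t/ and /k/, so it deletes. /u/ is a high vowel flanked by voiceless consonants /k/ and /t/, so it deletes. → [ttkeektso].
/niwilkokipihhuke/: /i/ is a high vowel flanked by voiceless consonants /k/ and /p/, so it deletes. /i/ is a high vowel flanked by voiceless consonants /p/ and /h/, so it deletes. /u/ is a high vowel flanked by voiceless consonants /h/ and /k/, so it deletes. → [niwilkokphhke].
/kofmefilidi/: the rule's environment is not met; surfaces unchanged as [kofmefilidi].

ttkeektso, niwilkokphhke, kofmefilidi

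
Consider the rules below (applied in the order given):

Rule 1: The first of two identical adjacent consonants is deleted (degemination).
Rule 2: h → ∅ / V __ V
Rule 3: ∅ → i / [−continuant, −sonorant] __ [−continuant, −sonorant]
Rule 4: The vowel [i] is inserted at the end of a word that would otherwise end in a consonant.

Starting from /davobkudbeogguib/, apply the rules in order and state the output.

davobikudibeoguibi

Rule 1 (degemination): /gg/ is a geminate; the first /g/ deletes. /davobkudbeogguib/ → davobkudbeoguib.
Rule 2 (intervocalic h-deletion): no segment meets the environment; /davobkudbeoguib/ is unchanged.
Rule 3 (stop-cluster i-epenthesis): /b/ and /k/ form a stop–stop cluster, so [i] is inserted between them. /d/ and /b/ form a stop–stop cluster, so [i] is inserted between them. /davobkudbeoguib/ → davobikudibeoguib.
Rule 4 (final i-epenthesis): the form ends in the consonant /b/, so [i] is inserted word-finally. /davobikudibeoguib/ → davobikudibeoguibi.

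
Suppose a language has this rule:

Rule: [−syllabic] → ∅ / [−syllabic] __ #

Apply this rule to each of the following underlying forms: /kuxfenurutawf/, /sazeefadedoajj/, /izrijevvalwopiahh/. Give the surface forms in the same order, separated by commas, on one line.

/kuxfenurutawf/: /f/ is the second consonant of a word-final cluster /wf/, so it deletes. → [kuxfenurutaw].
/sazeefadedoajj/: /j/ is the second consonant of a word-final cluster /jj/, so it deletes. → [sazeefadedoaj].
/izrijevvalwopiahh/: /h/ is the second consonant of a word-final cluster /hh/, so it deletes. → [izrijevvalwopiah].

kuxfenurutaw, sazeefadedoaj, izrijevvalwopiah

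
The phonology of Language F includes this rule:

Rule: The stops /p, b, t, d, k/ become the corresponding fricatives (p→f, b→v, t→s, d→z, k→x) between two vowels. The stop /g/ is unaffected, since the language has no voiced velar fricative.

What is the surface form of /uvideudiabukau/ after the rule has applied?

/d/ is a stop between vowels /i/ and /e/, so it spirantizes to the fricative [z].
/d/ is a stop between vowels /u/ and /i/, so it spirantizes to the fricative [z].
/b/ is a stop between vowels /a/ and /u/, so it spirantizes to the fricative [v].
/k/ is a stop between vowels /u/ and /a/, so it spirantizes to the fricative [x].
Surface form: [uvizeuziavuxau].

uvizeuziavuxau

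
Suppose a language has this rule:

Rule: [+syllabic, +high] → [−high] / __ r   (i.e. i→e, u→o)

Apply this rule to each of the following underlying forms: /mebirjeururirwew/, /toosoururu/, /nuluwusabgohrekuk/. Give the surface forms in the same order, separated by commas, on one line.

meberjeororerwew, toosoororu, nuluwusabgohrekuk

/mebirjeururirwew/: /i/ is a high vowel immediately before /r/, so it lowers to [e]. /u/ is a high vowel immediately before /r/, so it lowers to [o]. /u/ is a high vowel immediately before /r/, so it lowers to [o]. /i/ is a high vowel immediately before /r/, so it lowers to [e]. → [meberjeororerwew].
/toosoururu/: /u/ is a high vowel immediately before /r/, so it lowers to [o]. /u/ is a high vowel immediately before /r/, so it lowers to [o]. → [toosoororu].
/nuluwusabgohrekuk/: the rule's environment is not met; surfaces unchanged as [nuluwusabgohrekuk].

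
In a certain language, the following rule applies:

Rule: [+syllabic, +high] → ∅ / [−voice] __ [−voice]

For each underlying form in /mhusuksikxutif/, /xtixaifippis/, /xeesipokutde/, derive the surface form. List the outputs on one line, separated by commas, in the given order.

mhskskxtf, xtxaifpps, xeespoktde

/mhusuksikxutif/: /u/ is a high vowel flanked by voiceless consonants /h/ and /s/, so it deletes. /u/ is a high vowel flanked by voiceless consonants /s/ and /k/, so it deletes. /i/ is a high vowel flanked by voiceless consonants /s/ and /k/, so it deletes. /u/ is a high vowel flanked by voiceless consonants /x/ and /t/, so it deletes. /i/ is a high vowel flanked by voiceless consonants /t/ and /f/, so it deletes. → [mhskskxtf].
/xtixaifippis/: /i/ is a high vowel flanked by voiceless consonants /t/ and /x/, so it deletes. /i/ is a high vowel flanked by voiceless consonants /f/ and /p/, so it deletes. /i/ is a high vowel flanked by voiceless consonants /p/ and /s/, so it deletes. → [xtxaifpps].
/xeesipokutde/: /i/ is a high vowel flanked by voiceless consonants /s/ and /p/, so it deletes. /u/ is a high vowel flanked by voiceless consonants /k/ and /t/, so it deletes. → [xeespoktde].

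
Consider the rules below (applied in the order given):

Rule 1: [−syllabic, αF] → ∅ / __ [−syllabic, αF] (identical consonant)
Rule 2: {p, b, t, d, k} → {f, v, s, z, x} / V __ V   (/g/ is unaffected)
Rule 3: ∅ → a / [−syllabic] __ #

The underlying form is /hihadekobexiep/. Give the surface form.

Rule 1 (degemination): no segment meets the environment; /hihadekobexiep/ is unchanged.
Rule 2 (intervocalic spirantization): /d/ is a stop between vowels /a/ and /e/, so it spirantizes to the fricative [z]. /k/ is a stop between vowels /e/ and /o/, so it spirantizes to the fricative [x]. /b/ is a stop between vowels /o/ and /e/, so it spirantizes to the fricative [v]. /hihadekobexiep/ → hihazexovexiep.
Rule 3 (final a-epenthesis): the form ends in the consonant /p/, so [a] is inserted word-finally. /hihazexovexiep/ → hihazexovexiepa.

hihazexovexiepa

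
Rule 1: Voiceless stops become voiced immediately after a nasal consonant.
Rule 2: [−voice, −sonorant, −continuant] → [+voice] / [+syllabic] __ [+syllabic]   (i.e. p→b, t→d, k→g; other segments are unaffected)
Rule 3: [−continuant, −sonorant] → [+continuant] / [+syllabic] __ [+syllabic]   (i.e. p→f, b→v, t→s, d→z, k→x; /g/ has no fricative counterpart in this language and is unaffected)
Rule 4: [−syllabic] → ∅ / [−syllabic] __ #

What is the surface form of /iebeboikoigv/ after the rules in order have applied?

ievevoigoig

Rule 1 (post-nasal voicing): no segment meets the environment; /iebeboikoigv/ is unchanged.
Rule 2 (intervocalic voicing): /k/ is a voiceless stop between vowels /i/ and /o/, so it voices to [g]. /iebeboikoigv/ → iebeboigoigv.
Rule 3 (intervocalic spirantization): /b/ is a stop between vowels /e/ and /e/, so it spirantizes to the fricative [v]. /b/ is a stop between vowels /e/ and /o/, so it spirantizes to the fricative [v]. /iebeboigoigv/ → ievevoigoigv.
Rule 4 (final cluster simplification): /v/ is the second consonant of a word-final cluster /gv/, so it deletes. /ievevoigoigv/ → ievevoigoig.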